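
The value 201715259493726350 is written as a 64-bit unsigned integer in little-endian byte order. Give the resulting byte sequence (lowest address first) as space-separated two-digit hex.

8E 38 E6 B3 F5 A2 CC 02

201715259493726350 in hexadecimal, padded to 64 bits, is 0x02CCA2F5B3E6388E.
Split into bytes (most-significant first): 02 CC A2 F5 B3 E6 38 8E.
Little-endian: lowest address holds the least-significant byte.
So at ascending addresses the bytes are 8E 38 E6 B3 F5 A2 CC 02.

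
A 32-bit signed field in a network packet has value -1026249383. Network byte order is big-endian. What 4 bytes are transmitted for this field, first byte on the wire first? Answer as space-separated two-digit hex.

Two's complement of -1026249383 in 32 bits: 1026249383 = 0x3D2B52A7; invert → 0xC2D4AD58; add 1 → 0xC2D4AD59.
Split into bytes (most-significant first): C2 D4 AD 59.
In big-endian order the high byte comes first in memory.
So the memory order matches the most-significant-first order: C2 D4 AD 59.

C2 D4 AD 59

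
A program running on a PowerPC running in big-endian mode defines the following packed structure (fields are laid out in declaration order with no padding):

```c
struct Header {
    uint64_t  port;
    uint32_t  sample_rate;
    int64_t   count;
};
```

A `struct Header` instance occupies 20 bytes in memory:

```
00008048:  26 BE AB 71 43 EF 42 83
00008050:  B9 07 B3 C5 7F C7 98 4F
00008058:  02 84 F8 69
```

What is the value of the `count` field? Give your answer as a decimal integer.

`count` follows `port` (8 B), `sample_rate` (4 B), so it starts at offset 8 + 4 = 12 and occupies 8 bytes.
Bytes at offsets 12..19: 7F C7 98 4F 02 84 F8 69.
In big-endian order the high byte comes first in memory.
The bytes are already most-significant first: 0x7FC7984F0284F869.
0x7FC7984F0284F869 = 9207495428294375529.

9207495428294375529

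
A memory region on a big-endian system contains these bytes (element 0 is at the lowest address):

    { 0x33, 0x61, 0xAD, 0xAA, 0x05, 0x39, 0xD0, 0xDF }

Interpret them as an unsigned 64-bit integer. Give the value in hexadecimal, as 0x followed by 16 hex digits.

0x3361ADAA0539D0DF

In big-endian order the high byte comes first in memory.
The bytes are already most-significant first: 0x3361ADAA0539D0DF.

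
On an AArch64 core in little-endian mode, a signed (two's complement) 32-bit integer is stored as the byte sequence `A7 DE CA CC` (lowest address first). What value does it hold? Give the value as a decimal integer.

-859119961

Little-endian: lowest address holds the least-significant byte.
Reassemble most-significant byte first: CC CA DE A7 → 0xCCCADEA7.
Top bit is set, so as a signed 32-bit value this is 0xCCCADEA7 − 2^32 = -859119961.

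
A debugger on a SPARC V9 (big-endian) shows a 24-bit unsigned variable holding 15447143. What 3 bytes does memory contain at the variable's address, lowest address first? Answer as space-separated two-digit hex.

EB B4 67

15447143 in hexadecimal, padded to 24 bits, is 0xEBB467.
Split into bytes (most-significant first): EB B4 67.
Big-endian stores the most-significant byte at the lowest address.
So the memory order matches the most-significant-first order: EB B4 67.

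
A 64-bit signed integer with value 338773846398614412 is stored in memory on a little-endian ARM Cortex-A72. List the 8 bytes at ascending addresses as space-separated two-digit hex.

338773846398614412 in hexadecimal, padded to 64 bits, is 0x04B39104B5C83B8C.
Split into bytes (most-significant first): 04 B3 91 04 B5 C8 3B 8C.
Little-endian stores the least-significant byte at the lowest address.
So at ascending addresses the bytes are 8C 3B C8 B5 04 91 B3 04.

8C 3B C8 B5 04 91 B3 04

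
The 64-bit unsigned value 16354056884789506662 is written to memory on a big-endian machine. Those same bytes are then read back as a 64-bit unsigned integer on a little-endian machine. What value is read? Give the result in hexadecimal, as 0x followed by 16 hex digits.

0x66F268D61648F5E2

16354056884789506662 in 64-bit hexadecimal is 0xE2F54816D668F266.
Stored big-endian, the bytes at ascending addresses are E2 F5 48 16 D6 68 F2 66.
Read back as little-endian, the first byte is least significant, giving 0x66F268D61648F5E2.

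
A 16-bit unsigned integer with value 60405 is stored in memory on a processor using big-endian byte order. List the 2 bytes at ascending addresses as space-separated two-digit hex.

60405 in hexadecimal, padded to 16 bits, is 0xEBF5.
Split into bytes (most-significant first): EB F5.
In big-endian order the high byte comes first in memory.
So the memory order matches the most-significant-first order: EB F5.

EB F5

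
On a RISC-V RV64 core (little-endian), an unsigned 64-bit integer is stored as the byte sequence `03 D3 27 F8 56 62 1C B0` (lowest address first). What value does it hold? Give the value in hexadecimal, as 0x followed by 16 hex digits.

0xB01C6256F827D303

In little-endian order the low byte comes first in memory.
Reassemble most-significant byte first: B0 1C 62 56 F8 27 D3 03 → 0xB01C6256F827D303.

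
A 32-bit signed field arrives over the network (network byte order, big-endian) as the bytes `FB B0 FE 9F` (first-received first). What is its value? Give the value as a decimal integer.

-72286561

In big-endian order the high byte comes first in memory.
The bytes are already most-significant first: 0xFBB0FE9F.
Top bit is set, so as a signed 32-bit value this is 0xFBB0FE9F − 2^32 = -72286561.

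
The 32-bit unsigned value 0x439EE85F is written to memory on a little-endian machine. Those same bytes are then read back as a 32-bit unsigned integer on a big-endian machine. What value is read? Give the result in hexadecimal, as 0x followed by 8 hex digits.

0x5FE89E43

Stored little-endian, the bytes at ascending addresses are 5F E8 9E 43.
Read back as big-endian, the last byte is least significant, giving 0x5FE89E43.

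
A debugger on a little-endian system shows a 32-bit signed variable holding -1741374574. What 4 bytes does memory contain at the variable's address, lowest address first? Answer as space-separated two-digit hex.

Two's complement of -1741374574 in 32 bits: 1741374574 = 0x67CB446E; invert → 0x9834BB91; add 1 → 0x9834BB92.
Split into bytes (most-significant first): 98 34 BB 92.
In little-endian order the low byte comes first in memory.
So at ascending addresses the bytes are 92 BB 34 98.

92 BB 34 98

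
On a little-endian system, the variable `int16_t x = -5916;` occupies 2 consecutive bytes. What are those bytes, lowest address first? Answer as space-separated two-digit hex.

E4 E8

Two's complement of -5916 in 16 bits: 5916 = 0x171C; invert → 0xE8E3; add 1 → 0xE8E4.
Split into bytes (most-significant first): E8 E4.
In little-endian order the low byte comes first in memory.
So at ascending addresses the bytes are E4 E8.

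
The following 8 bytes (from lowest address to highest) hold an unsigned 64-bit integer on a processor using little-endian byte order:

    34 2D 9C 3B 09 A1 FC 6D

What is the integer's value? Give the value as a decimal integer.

In little-endian order the low byte comes first in memory.
Reassemble most-significant byte first: 6D FC A1 09 3B 9C 2D 34 → 0x6DFCA1093B9C2D34.
0x6DFCA1093B9C2D34 = 7925386505292098868.

7925386505292098868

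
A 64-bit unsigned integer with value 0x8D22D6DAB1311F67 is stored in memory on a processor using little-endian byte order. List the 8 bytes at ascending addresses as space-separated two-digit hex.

Split into bytes (most-significant first): 8D 22 D6 DA B1 31 1F 67.
Little-endian stores the least-significant byte at the lowest address.
So at ascending addresses the bytes are 67 1F 31 B1 DA D6 22 8D.

67 1F 31 B1 DA D6 22 8D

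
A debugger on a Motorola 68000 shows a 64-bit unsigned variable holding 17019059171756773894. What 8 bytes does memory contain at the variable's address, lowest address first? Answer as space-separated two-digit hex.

EC 2F D8 25 57 EA 92 06

17019059171756773894 in hexadecimal, padded to 64 bits, is 0xEC2FD82557EA9206.
Split into bytes (most-significant first): EC 2F D8 25 57 EA 92 06.
Big-endian stores the most-significant byte at the lowest address.
So the memory order matches the most-significant-first order: EC 2F D8 25 57 EA 92 06.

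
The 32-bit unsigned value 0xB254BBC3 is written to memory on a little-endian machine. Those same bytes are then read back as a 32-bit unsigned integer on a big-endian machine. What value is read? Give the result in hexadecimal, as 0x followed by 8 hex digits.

0xC3BB54B2

Stored little-endian, the bytes at ascending addresses are C3 BB 54 B2.
Read back as big-endian, the last byte is least significant, giving 0xC3BB54B2.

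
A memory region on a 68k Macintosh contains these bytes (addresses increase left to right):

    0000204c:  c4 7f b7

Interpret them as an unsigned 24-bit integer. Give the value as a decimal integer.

12877751

Big-endian: lowest address holds the most-significant byte.
The bytes are already most-significant first: 0xC47FB7.
0xC47FB7 = 12877751.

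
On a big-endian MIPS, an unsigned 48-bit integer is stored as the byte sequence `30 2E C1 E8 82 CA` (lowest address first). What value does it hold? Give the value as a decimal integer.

52977379869386

Big-endian stores the most-significant byte at the lowest address.
The bytes are already most-significant first: 0x302EC1E882CA.
0x302EC1E882CA = 52977379869386.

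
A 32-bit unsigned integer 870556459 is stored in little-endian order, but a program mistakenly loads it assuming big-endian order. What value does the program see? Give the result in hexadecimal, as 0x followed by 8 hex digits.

870556459 in 32-bit hexadecimal is 0x33E3A32B.
Stored little-endian, the bytes at ascending addresses are 2B A3 E3 33.
Read back as big-endian, the last byte is least significant, giving 0x2BA3E333.

0x2BA3E333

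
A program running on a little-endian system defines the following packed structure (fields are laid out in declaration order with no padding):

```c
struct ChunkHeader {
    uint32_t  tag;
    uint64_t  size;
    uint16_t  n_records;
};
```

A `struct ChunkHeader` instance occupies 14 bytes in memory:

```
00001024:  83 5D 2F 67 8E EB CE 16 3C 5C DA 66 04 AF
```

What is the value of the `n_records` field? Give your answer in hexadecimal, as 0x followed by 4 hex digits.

0xAF04

`n_records` follows `tag` (4 B), `size` (8 B), so it starts at offset 4 + 8 = 12 and occupies 2 bytes.
Bytes at offsets 12..13: 04 AF.
Little-endian stores the least-significant byte at the lowest address.
Reassemble most-significant byte first: AF 04 → 0xAF04.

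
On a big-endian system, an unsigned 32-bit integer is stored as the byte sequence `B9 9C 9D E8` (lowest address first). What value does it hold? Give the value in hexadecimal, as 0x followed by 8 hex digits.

0xB99C9DE8

Big-endian: lowest address holds the most-significant byte.
The bytes are already most-significant first: 0xB99C9DE8.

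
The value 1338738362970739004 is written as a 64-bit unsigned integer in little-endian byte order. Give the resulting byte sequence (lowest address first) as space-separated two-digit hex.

1338738362970739004 in hexadecimal, padded to 64 bits, is 0x12942772BC0F113C.
Split into bytes (most-significant first): 12 94 27 72 BC 0F 11 3C.
Little-endian: lowest address holds the least-significant byte.
So at ascending addresses the bytes are 3C 11 0F BC 72 27 94 12.

3C 11 0F BC 72 27 94 12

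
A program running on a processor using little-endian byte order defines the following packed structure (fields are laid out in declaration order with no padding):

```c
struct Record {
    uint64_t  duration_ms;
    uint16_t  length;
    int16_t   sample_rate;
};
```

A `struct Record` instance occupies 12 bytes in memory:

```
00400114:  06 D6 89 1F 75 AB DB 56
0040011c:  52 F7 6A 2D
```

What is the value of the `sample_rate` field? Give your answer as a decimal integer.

11626

`sample_rate` follows `duration_ms` (8 B), `length` (2 B), so it starts at offset 8 + 2 = 10 and occupies 2 bytes.
Bytes at offsets 10..11: 6A 2D.
Little-endian stores the least-significant byte at the lowest address.
Reassemble most-significant byte first: 2D 6A → 0x2D6A.
0x2D6A = 11626.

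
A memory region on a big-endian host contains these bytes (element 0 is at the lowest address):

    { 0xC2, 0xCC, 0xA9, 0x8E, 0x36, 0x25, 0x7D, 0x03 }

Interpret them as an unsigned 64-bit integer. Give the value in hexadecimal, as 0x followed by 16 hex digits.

Big-endian stores the most-significant byte at the lowest address.
The bytes are already most-significant first: 0xC2CCA98E36257D03.

0xC2CCA98E36257D03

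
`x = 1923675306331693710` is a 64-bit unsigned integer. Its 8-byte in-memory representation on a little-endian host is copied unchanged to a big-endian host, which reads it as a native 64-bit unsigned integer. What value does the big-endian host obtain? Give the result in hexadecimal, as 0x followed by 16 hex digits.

0x8E6217C17F44B21A

1923675306331693710 in 64-bit hexadecimal is 0x1AB2447FC117628E.
Stored little-endian, the bytes at ascending addresses are 8E 62 17 C1 7F 44 B2 1A.
Read back as big-endian, the last byte is least significant, giving 0x8E6217C17F44B21A.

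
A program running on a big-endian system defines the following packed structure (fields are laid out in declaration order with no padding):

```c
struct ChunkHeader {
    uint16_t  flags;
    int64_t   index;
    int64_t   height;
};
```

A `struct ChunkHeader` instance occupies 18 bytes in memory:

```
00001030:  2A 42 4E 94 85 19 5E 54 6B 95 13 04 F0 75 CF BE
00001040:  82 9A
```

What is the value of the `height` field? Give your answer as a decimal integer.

`height` follows `flags` (2 B), `index` (8 B), so it starts at offset 2 + 8 = 10 and occupies 8 bytes.
Bytes at offsets 10..17: 13 04 F0 75 CF BE 82 9A.
Big-endian: lowest address holds the most-significant byte.
The bytes are already most-significant first: 0x1304F075CFBE829A.
0x1304F075CFBE829A = 1370484575414682266.

1370484575414682266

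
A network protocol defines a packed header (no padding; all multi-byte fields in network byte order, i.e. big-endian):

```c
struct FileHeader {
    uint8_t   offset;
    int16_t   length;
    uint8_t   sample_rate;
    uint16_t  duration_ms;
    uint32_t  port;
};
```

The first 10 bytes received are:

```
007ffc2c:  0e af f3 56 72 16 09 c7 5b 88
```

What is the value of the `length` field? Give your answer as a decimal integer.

-20493

`length` follows `offset` (1 byte), so it starts at byte offset 1 and occupies 2 bytes.
Bytes at offsets 1..2: AF F3.
In big-endian order the high byte comes first in memory.
The bytes are already most-significant first: 0xAFF3.
Top bit is set, so as a signed 16-bit value this is 0xAFF3 − 2^16 = -20493.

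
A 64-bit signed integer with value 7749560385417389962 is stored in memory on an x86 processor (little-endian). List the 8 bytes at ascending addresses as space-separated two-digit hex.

8A 27 3E 92 1C F8 8B 6B

7749560385417389962 in hexadecimal, padded to 64 bits, is 0x6B8BF81C923E278A.
Split into bytes (most-significant first): 6B 8B F8 1C 92 3E 27 8A.
In little-endian order the low byte comes first in memory.
So at ascending addresses the bytes are 8A 27 3E 92 1C F8 8B 6B.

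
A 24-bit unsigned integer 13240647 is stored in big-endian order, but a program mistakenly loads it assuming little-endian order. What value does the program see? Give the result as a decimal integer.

4655562

13240647 in 24-bit hexadecimal is 0xCA0947.
Stored big-endian, the bytes at ascending addresses are CA 09 47.
Read back as little-endian, the first byte is least significant, giving 0x4709CA.
0x4709CA = 4655562.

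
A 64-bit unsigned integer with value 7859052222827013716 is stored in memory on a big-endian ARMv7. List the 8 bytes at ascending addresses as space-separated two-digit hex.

7859052222827013716 in hexadecimal, padded to 64 bits, is 0x6D10F65B8CD92654.
Split into bytes (most-significant first): 6D 10 F6 5B 8C D9 26 54.
In big-endian order the high byte comes first in memory.
So the memory order matches the most-significant-first order: 6D 10 F6 5B 8C D9 26 54.

6D 10 F6 5B 8C D9 26 54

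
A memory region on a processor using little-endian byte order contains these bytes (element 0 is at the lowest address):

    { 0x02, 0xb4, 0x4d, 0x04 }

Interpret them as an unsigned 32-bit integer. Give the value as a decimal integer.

Little-endian: lowest address holds the least-significant byte.
Reassemble most-significant byte first: 04 4D B4 02 → 0x044DB402.
0x044DB402 = 72201218.

72201218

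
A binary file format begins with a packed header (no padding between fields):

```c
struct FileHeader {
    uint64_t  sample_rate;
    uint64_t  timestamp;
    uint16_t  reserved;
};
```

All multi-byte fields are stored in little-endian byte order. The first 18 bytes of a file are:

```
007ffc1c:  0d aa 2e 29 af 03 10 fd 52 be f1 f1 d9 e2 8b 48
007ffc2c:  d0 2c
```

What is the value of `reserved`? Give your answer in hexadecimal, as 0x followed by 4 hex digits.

0x2CD0

`reserved` follows `sample_rate` (8 B), `timestamp` (8 B), so it starts at offset 8 + 8 = 16 and occupies 2 bytes.
Bytes at offsets 16..17: D0 2C.
Little-endian stores the least-significant byte at the lowest address.
Reassemble most-significant byte first: 2C D0 → 0x2CD0.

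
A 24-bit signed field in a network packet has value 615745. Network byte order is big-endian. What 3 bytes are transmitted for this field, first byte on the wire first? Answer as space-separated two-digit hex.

615745 in hexadecimal, padded to 24 bits, is 0x096541.
Split into bytes (most-significant first): 09 65 41.
Big-endian: lowest address holds the most-significant byte.
So the memory order matches the most-significant-first order: 09 65 41.

09 65 41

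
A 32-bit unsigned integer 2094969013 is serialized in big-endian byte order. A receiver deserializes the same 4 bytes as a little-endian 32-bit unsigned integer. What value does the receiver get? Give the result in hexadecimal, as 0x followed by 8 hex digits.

0xB5B0DE7C

2094969013 in 32-bit hexadecimal is 0x7CDEB0B5.
Stored big-endian, the bytes at ascending addresses are 7C DE B0 B5.
Read back as little-endian, the first byte is least significant, giving 0xB5B0DE7C.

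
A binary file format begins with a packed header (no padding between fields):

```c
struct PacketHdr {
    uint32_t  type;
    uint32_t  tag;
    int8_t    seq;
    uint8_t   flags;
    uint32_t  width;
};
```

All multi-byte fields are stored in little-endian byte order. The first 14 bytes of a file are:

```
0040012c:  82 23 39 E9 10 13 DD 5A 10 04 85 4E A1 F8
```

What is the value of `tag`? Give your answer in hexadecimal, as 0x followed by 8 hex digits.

0x5ADD1310

`tag` follows `type` (4 bytes), so it starts at byte offset 4 and occupies 4 bytes.
Bytes at offsets 4..7: 10 13 DD 5A.
Little-endian: lowest address holds the least-significant byte.
Reassemble most-significant byte first: 5A DD 13 10 → 0x5ADD1310.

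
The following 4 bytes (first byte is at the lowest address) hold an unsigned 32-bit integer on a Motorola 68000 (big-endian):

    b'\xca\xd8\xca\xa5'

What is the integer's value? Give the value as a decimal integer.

In big-endian order the high byte comes first in memory.
The bytes are already most-significant first: 0xCAD8CAA5.
0xCAD8CAA5 = 3403205285.

3403205285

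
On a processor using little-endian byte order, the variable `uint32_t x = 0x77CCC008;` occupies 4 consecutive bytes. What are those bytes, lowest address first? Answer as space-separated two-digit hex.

08 C0 CC 77

Split into bytes (most-significant first): 77 CC C0 08.
Little-endian: lowest address holds the least-significant byte.
So at ascending addresses the bytes are 08 C0 CC 77.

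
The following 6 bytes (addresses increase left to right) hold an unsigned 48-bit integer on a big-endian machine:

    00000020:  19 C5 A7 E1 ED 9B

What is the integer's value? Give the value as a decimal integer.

28336715853211

In big-endian order the high byte comes first in memory.
The bytes are already most-significant first: 0x19C5A7E1ED9B.
0x19C5A7E1ED9B = 28336715853211.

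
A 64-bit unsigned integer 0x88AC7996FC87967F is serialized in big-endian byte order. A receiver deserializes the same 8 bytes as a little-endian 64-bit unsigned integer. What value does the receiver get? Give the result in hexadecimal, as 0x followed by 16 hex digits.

0x7F9687FC9679AC88

Stored big-endian, the bytes at ascending addresses are 88 AC 79 96 FC 87 96 7F.
Read back as little-endian, the first byte is least significant, giving 0x7F9687FC9679AC88.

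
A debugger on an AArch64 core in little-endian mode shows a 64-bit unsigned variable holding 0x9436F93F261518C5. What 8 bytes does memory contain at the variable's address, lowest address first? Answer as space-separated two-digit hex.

C5 18 15 26 3F F9 36 94

Split into bytes (most-significant first): 94 36 F9 3F 26 15 18 C5.
In little-endian order the low byte comes first in memory.
So at ascending addresses the bytes are C5 18 15 26 3F F9 36 94.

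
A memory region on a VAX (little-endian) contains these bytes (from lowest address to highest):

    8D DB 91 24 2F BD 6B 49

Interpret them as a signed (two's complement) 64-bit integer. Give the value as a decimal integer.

5290530197451430797

Little-endian stores the least-significant byte at the lowest address.
Reassemble most-significant byte first: 49 6B BD 2F 24 91 DB 8D → 0x496BBD2F2491DB8D.
0x496BBD2F2491DB8D = 5290530197451430797.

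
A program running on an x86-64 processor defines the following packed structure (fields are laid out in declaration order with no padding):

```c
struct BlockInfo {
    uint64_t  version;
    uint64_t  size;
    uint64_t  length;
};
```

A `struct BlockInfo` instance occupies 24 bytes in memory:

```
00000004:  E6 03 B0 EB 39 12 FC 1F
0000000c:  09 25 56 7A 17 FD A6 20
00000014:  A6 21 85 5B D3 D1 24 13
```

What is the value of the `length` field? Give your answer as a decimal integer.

`length` follows `version` (8 B), `size` (8 B), so it starts at offset 8 + 8 = 16 and occupies 8 bytes.
Bytes at offsets 16..23: A6 21 85 5B D3 D1 24 13.
In little-endian order the low byte comes first in memory.
Reassemble most-significant byte first: 13 24 D1 D3 5B 85 21 A6 → 0x1324D1D35B8521A6.
0x1324D1D35B8521A6 = 1379458091585970598.

1379458091585970598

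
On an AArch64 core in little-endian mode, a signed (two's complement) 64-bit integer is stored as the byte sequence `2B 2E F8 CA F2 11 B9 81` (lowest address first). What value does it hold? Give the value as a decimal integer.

Little-endian: lowest address holds the least-significant byte.
Reassemble most-significant byte first: 81 B9 11 F2 CA F8 2E 2B → 0x81B911F2CAF82E2B.
Top bit is set, so as a signed 64-bit value this is 0x81B911F2CAF82E2B − 2^64 = -9099221837640356309.

-9099221837640356309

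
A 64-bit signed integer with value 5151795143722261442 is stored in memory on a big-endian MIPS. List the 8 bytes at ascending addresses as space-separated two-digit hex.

47 7E DA 63 49 25 DB C2

5151795143722261442 in hexadecimal, padded to 64 bits, is 0x477EDA634925DBC2.
Split into bytes (most-significant first): 47 7E DA 63 49 25 DB C2.
Big-endian stores the most-significant byte at the lowest address.
So the memory order matches the most-significant-first order: 47 7E DA 63 49 25 DB C2.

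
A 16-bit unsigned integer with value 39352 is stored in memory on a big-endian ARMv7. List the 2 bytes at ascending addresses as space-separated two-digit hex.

99 B8

39352 in hexadecimal, padded to 16 bits, is 0x99B8.
Split into bytes (most-significant first): 99 B8.
In big-endian order the high byte comes first in memory.
So the memory order matches the most-significant-first order: 99 B8.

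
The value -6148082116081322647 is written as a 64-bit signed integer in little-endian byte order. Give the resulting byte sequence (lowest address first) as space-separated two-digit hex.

69 75 0A AD E3 9F AD AA

Two's complement of -6148082116081322647 in 64 bits: 6148082116081322647 = 0x5552601C52F58A97; invert → 0xAAAD9FE3AD0A7568; add 1 → 0xAAAD9FE3AD0A7569.
Split into bytes (most-significant first): AA AD 9F E3 AD 0A 75 69.
Little-endian stores the least-significant byte at the lowest address.
So at ascending addresses the bytes are 69 75 0A AD E3 9F AD AA.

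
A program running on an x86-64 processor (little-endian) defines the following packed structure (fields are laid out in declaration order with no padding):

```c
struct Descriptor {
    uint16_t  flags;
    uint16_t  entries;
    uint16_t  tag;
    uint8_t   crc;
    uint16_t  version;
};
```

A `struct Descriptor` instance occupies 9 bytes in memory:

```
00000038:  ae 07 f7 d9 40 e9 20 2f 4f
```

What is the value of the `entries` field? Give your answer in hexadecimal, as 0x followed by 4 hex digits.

`entries` follows `flags` (2 bytes), so it starts at byte offset 2 and occupies 2 bytes.
Bytes at offsets 2..3: F7 D9.
Little-endian stores the least-significant byte at the lowest address.
Reassemble most-significant byte first: D9 F7 → 0xD9F7.

0xD9F7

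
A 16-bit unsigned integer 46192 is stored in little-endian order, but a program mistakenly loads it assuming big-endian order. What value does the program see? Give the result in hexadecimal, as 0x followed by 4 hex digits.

46192 in 16-bit hexadecimal is 0xB470.
Stored little-endian, the bytes at ascending addresses are 70 B4.
Read back as big-endian, the last byte is least significant, giving 0x70B4.

0x70B4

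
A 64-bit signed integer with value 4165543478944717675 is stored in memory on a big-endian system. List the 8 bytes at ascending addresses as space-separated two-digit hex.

39 CE FB B9 5E F1 DB 6B

4165543478944717675 in hexadecimal, padded to 64 bits, is 0x39CEFBB95EF1DB6B.
Split into bytes (most-significant first): 39 CE FB B9 5E F1 DB 6B.
Big-endian stores the most-significant byte at the lowest address.
So the memory order matches the most-significant-first order: 39 CE FB B9 5E F1 DB 6B.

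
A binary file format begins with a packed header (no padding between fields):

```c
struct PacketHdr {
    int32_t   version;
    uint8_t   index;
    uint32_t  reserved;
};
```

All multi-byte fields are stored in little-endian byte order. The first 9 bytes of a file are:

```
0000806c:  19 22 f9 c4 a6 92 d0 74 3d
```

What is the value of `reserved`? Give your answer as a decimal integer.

`reserved` follows `version` (4 B), `index` (1 B), so it starts at offset 4 + 1 = 5 and occupies 4 bytes.
Bytes at offsets 5..8: 92 D0 74 3D.
Little-endian: lowest address holds the least-significant byte.
Reassemble most-significant byte first: 3D 74 D0 92 → 0x3D74D092.
0x3D74D092 = 1031065746.

1031065746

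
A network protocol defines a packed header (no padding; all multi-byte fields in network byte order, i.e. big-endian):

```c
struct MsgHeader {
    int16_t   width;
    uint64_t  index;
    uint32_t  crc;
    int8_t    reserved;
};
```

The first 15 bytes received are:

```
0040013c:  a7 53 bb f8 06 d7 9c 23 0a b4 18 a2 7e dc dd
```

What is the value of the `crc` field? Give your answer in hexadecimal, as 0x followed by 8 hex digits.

`crc` follows `width` (2 B), `index` (8 B), so it starts at offset 2 + 8 = 10 and occupies 4 bytes.
Bytes at offsets 10..13: 18 A2 7E DC.
Big-endian: lowest address holds the most-significant byte.
The bytes are already most-significant first: 0x18A27EDC.

0x18A27EDC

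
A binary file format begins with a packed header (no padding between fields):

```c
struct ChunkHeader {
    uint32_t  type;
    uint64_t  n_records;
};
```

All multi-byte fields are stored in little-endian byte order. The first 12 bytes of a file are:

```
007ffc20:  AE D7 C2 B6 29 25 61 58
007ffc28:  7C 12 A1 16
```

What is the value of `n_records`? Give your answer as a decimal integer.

1630604865352836393

`n_records` follows `type` (4 bytes), so it starts at byte offset 4 and occupies 8 bytes.
Bytes at offsets 4..11: 29 25 61 58 7C 12 A1 16.
In little-endian order the low byte comes first in memory.
Reassemble most-significant byte first: 16 A1 12 7C 58 61 25 29 → 0x16A1127C58612529.
0x16A1127C58612529 = 1630604865352836393.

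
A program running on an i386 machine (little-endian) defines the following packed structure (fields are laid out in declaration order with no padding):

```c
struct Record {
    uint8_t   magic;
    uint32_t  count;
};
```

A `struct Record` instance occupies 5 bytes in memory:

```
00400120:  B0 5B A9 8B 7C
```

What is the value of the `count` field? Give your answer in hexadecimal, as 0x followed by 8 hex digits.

0x7C8BA95B

`count` follows `magic` (1 byte), so it starts at byte offset 1 and occupies 4 bytes.
Bytes at offsets 1..4: 5B A9 8B 7C.
Little-endian: lowest address holds the least-significant byte.
Reassemble most-significant byte first: 7C 8B A9 5B → 0x7C8BA95B.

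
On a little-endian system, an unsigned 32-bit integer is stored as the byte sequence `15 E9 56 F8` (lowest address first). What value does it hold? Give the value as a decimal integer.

4166445333

In little-endian order the low byte comes first in memory.
Reassemble most-significant byte first: F8 56 E9 15 → 0xF856E915.
0xF856E915 = 4166445333.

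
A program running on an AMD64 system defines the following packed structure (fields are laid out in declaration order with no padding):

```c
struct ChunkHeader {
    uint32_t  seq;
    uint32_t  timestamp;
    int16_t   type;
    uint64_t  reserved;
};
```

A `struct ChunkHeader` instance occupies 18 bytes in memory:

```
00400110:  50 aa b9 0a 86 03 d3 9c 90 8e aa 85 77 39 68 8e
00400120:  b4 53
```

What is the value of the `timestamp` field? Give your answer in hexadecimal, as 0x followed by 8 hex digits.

`timestamp` follows `seq` (4 bytes), so it starts at byte offset 4 and occupies 4 bytes.
Bytes at offsets 4..7: 86 03 D3 9C.
Little-endian stores the least-significant byte at the lowest address.
Reassemble most-significant byte first: 9C D3 03 86 → 0x9CD30386.

0x9CD30386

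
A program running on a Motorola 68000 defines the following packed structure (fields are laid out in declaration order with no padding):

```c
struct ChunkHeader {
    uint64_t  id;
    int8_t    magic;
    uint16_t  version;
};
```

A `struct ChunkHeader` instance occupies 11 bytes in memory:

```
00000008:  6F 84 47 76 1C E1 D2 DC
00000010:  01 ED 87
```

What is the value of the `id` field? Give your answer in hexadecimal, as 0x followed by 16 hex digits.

`id` is the first field, at byte offset 0, occupying 8 bytes.
Bytes at offsets 0..7: 6F 84 47 76 1C E1 D2 DC.
Big-endian: lowest address holds the most-significant byte.
The bytes are already most-significant first: 0x6F8447761CE1D2DC.

0x6F8447761CE1D2DC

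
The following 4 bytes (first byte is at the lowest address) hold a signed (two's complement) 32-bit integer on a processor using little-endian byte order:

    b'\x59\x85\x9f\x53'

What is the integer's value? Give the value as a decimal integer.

1402963289

Little-endian: lowest address holds the least-significant byte.
Reassemble most-significant byte first: 53 9F 85 59 → 0x539F8559.
0x539F8559 = 1402963289.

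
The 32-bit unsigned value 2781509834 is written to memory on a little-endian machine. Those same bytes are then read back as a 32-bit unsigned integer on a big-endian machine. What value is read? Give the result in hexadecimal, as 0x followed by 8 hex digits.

0xCA78CAA5

2781509834 in 32-bit hexadecimal is 0xA5CA78CA.
Stored little-endian, the bytes at ascending addresses are CA 78 CA A5.
Read back as big-endian, the last byte is least significant, giving 0xCA78CAA5.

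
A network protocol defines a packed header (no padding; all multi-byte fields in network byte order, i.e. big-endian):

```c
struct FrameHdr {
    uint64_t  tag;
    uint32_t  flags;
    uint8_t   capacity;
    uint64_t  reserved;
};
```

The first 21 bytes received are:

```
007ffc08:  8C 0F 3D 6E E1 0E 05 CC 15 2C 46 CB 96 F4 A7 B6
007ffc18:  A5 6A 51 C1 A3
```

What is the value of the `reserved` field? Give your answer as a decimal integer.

17629260087934697891

`reserved` follows `tag` (8 B), `flags` (4 B), `capacity` (1 B), so it starts at offset 8 + 4 + 1 = 13 and occupies 8 bytes.
Bytes at offsets 13..20: F4 A7 B6 A5 6A 51 C1 A3.
Big-endian stores the most-significant byte at the lowest address.
The bytes are already most-significant first: 0xF4A7B6A56A51C1A3.
0xF4A7B6A56A51C1A3 = 17629260087934697891.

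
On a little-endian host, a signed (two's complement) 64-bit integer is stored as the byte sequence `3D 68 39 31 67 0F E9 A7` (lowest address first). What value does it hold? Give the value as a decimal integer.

Little-endian: lowest address holds the least-significant byte.
Reassemble most-significant byte first: A7 E9 0F 67 31 39 68 3D → 0xA7E90F673139683D.
Top bit is set, so as a signed 64-bit value this is 0xA7E90F673139683D − 2^64 = -6347525263920109507.

-6347525263920109507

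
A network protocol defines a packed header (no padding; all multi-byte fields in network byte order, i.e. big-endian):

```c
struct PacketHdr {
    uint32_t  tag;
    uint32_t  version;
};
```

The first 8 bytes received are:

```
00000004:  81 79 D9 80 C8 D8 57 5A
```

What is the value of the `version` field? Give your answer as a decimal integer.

`version` follows `tag` (4 bytes), so it starts at byte offset 4 and occupies 4 bytes.
Bytes at offsets 4..7: C8 D8 57 5A.
Big-endian: lowest address holds the most-significant byte.
The bytes are already most-significant first: 0xC8D8575A.
0xC8D8575A = 3369621338.

3369621338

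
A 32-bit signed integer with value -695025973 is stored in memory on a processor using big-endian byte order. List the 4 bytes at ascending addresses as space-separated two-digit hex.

Two's complement of -695025973 in 32 bits: 695025973 = 0x296D4135; invert → 0xD692BECA; add 1 → 0xD692BECB.
Split into bytes (most-significant first): D6 92 BE CB.
Big-endian: lowest address holds the most-significant byte.
So the memory order matches the most-significant-first order: D6 92 BE CB.

D6 92 BE CB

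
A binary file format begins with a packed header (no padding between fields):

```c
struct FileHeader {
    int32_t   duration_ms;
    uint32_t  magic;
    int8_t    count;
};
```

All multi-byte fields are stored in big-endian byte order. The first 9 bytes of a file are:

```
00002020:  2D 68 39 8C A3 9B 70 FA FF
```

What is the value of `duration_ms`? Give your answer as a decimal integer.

`duration_ms` is the first field, at byte offset 0, occupying 4 bytes.
Bytes at offsets 0..3: 2D 68 39 8C.
Big-endian: lowest address holds the most-significant byte.
The bytes are already most-significant first: 0x2D68398C.
0x2D68398C = 761805196.

761805196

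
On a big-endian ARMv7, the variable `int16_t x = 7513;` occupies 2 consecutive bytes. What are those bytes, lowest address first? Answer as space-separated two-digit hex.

1D 59

7513 in hexadecimal, padded to 16 bits, is 0x1D59.
Split into bytes (most-significant first): 1D 59.
Big-endian: lowest address holds the most-significant byte.
So the memory order matches the most-significant-first order: 1D 59.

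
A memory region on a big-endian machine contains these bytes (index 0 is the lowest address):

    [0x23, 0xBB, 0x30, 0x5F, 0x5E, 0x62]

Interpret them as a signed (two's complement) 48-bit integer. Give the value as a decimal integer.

39286877412962

Big-endian: lowest address holds the most-significant byte.
The bytes are already most-significant first: 0x23BB305F5E62.
0x23BB305F5E62 = 39286877412962.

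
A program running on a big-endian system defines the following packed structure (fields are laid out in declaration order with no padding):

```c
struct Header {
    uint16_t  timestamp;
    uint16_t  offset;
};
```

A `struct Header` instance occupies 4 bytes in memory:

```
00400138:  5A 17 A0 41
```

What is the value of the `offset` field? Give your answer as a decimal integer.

`offset` follows `timestamp` (2 bytes), so it starts at byte offset 2 and occupies 2 bytes.
Bytes at offsets 2..3: A0 41.
In big-endian order the high byte comes first in memory.
The bytes are already most-significant first: 0xA041.
0xA041 = 41025.

41025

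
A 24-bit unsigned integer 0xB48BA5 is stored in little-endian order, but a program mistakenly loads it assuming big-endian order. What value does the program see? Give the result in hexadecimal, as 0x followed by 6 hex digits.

0xA58BB4

Stored little-endian, the bytes at ascending addresses are A5 8B B4.
Read back as big-endian, the last byte is least significant, giving 0xA58BB4.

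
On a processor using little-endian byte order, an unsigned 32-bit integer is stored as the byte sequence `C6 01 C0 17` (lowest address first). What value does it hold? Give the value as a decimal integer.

398459334

Little-endian: lowest address holds the least-significant byte.
Reassemble most-significant byte first: 17 C0 01 C6 → 0x17C001C6.
0x17C001C6 = 398459334.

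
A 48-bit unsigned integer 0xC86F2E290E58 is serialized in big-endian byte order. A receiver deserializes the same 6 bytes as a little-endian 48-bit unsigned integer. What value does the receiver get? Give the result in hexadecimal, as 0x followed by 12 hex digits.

0x580E292E6FC8

Stored big-endian, the bytes at ascending addresses are C8 6F 2E 29 0E 58.
Read back as little-endian, the first byte is least significant, giving 0x580E292E6FC8.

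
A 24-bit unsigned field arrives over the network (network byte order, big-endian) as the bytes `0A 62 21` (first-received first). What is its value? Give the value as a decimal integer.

680481

Big-endian stores the most-significant byte at the lowest address.
The bytes are already most-significant first: 0x0A6221.
0x0A6221 = 680481.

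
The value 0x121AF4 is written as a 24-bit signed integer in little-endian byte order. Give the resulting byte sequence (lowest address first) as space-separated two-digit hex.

F4 1A 12

Split into bytes (most-significant first): 12 1A F4.
Little-endian: lowest address holds the least-significant byte.
So at ascending addresses the bytes are F4 1A 12.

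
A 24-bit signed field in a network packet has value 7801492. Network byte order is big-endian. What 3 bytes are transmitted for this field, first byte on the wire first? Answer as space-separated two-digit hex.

77 0A 94

7801492 in hexadecimal, padded to 24 bits, is 0x770A94.
Split into bytes (most-significant first): 77 0A 94.
Big-endian stores the most-significant byte at the lowest address.
So the memory order matches the most-significant-first order: 77 0A 94.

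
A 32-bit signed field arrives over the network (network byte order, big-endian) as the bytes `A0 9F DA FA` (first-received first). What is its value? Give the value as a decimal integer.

In big-endian order the high byte comes first in memory.
The bytes are already most-significant first: 0xA09FDAFA.
Top bit is set, so as a signed 32-bit value this is 0xA09FDAFA − 2^32 = -1600136454.

-1600136454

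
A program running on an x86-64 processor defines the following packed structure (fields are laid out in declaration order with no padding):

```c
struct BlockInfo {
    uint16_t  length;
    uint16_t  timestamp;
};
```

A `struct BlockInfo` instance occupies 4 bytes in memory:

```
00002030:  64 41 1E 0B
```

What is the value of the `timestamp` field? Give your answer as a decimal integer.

2846

`timestamp` follows `length` (2 bytes), so it starts at byte offset 2 and occupies 2 bytes.
Bytes at offsets 2..3: 1E 0B.
In little-endian order the low byte comes first in memory.
Reassemble most-significant byte first: 0B 1E → 0x0B1E.
0x0B1E = 2846.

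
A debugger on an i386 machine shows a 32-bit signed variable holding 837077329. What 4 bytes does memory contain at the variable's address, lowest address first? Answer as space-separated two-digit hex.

837077329 in hexadecimal, padded to 32 bits, is 0x31E4C951.
Split into bytes (most-significant first): 31 E4 C9 51.
Little-endian: lowest address holds the least-significant byte.
So at ascending addresses the bytes are 51 C9 E4 31.

51 C9 E4 31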